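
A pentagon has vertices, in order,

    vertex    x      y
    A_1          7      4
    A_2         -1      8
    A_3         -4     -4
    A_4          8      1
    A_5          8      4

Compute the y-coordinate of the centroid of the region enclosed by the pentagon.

233/114

Apply the shoelace formula. First the cross-terms c_i = x_i·y_{i+1} − x_{i+1}·y_i:
  60, 36, 28, 24, 4  ⇒  2A = 152, A = 76.
Then Σ (y_i + y_{i+1})·c_i = 932, so ȳ = 932 / (6·76) = 233/114.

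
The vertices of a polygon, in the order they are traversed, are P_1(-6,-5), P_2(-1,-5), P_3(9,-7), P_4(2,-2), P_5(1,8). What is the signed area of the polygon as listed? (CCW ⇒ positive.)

Apply the shoelace formula: 2A = Σ (x_i·y_{i+1} − x_{i+1}·y_i), indices taken mod 5.
Cross-terms: 25, 52, -4, 18, 43  ⇒  Σ = 134
Signed area = Σ/2 = 67 (positive ⇒ counter-clockwise traversal).

67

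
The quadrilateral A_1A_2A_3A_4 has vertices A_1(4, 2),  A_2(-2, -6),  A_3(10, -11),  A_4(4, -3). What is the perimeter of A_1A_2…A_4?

|A_1A_2| = √((-6)² + (-8)²) = √100 = 10
|A_2A_3| = √((12)² + (-5)²) = √169 = 13
|A_3A_4| = √((-6)² + (8)²) = √100 = 10
|A_4A_1| = √((0)² + (5)²) = √25 = 5
Perimeter = 10 + 13 + 10 + 5 = 38.

38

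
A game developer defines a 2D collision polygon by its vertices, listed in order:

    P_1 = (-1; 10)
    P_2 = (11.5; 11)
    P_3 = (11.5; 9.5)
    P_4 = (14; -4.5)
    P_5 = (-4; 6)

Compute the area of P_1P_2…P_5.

Apply the shoelace (surveyor's) formula: 2A = Σ (x_i·y_{i+1} − x_{i+1}·y_i), indices taken mod 5.
Σ = (-126) + (-17.25) + (-184.75) + (66) + (-34) = -296
Area = |Σ|/2 = 148.

148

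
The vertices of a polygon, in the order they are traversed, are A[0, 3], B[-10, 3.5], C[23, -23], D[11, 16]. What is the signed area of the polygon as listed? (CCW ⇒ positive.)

416.75

Σ = (30) + (149.5) + (621) + (33) = 833.5
Signed area = Σ/2 = 416.75 (positive ⇒ counter-clockwise traversal).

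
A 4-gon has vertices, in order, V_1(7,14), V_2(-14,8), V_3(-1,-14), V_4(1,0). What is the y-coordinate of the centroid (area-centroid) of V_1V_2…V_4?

Apply Gauss's area formula. First the cross-terms c_i = x_i·y_{i+1} − x_{i+1}·y_i:
  252, 204, 14, 14  ⇒  2A = 484, A = 242.
Then Σ (y_i + y_{i+1})·c_i = 4320, so ȳ = 4320 / (6·242) = 360/121.

360/121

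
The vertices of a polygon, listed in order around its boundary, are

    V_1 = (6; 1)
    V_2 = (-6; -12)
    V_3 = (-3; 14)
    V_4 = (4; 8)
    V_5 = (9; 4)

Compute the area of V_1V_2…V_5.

168.5

Σ = (-66) + (-120) + (-80) + (-56) + (-15) = -337
Area = |Σ|/2 = 168.5.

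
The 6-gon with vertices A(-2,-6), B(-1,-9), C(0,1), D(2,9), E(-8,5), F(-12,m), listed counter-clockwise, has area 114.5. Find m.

Write out the shoelace sum; only the two edges meeting at F involve m:
2·Area = [((-8)·m − (-12)·5) + ((-12)·(-6) − (-2)·m)] + 91
       = -6·m + 223 = 229
⇒ m = -1.

-1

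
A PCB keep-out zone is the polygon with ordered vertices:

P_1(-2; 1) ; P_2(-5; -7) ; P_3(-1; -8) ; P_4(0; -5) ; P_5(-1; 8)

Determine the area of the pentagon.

33.5

P_1→P_2: (-2)(-7) − (-5)(1) = 19
P_2→P_3: (-5)(-8) − (-1)(-7) = 33
P_3→P_4: (-1)(-5) − (0)(-8) = 5
P_4→P_5: (0)(8) − (-1)(-5) = -5
P_5→P_1: (-1)(1) − (-2)(8) = 15
Σ = 67
Area = |Σ|/2 = 33.5.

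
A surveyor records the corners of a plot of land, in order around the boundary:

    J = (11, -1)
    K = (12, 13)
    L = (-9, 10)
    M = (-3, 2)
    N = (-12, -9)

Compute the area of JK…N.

283

Σ = (155) + (237) + (12) + (51) + (111) = 566
Area = |Σ|/2 = 283.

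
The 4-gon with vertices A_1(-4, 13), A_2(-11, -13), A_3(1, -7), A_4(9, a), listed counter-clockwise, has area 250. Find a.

The doubled signed area Σ (x_i y_{i+1} − x_{i+1} y_i) is linear in a.
With a=0 it equals 465; the coefficient of a is 5 (from the two edges through A_4).
So 5·a + 465 = 2·250 = 500 ⇒ a = 7.

7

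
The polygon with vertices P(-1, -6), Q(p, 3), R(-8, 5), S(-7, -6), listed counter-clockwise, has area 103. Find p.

Write out the shoelace sum; only the two edges meeting at Q involve p:
2·Area = [((-1)·3 − p·(-6)) + (p·5 − (-8)·3)] + 119
       = 11·p + 140 = 206
⇒ p = 6.

6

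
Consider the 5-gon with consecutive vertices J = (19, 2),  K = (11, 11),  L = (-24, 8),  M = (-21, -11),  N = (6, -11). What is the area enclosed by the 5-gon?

744.5

Apply the surveyor's formula: 2A = Σ (x_i·y_{i+1} − x_{i+1}·y_i), indices taken mod 5.
Cross-terms: 187, 352, 432, 297, 221  ⇒  Σ = 1489
Area = |Σ|/2 = 744.5.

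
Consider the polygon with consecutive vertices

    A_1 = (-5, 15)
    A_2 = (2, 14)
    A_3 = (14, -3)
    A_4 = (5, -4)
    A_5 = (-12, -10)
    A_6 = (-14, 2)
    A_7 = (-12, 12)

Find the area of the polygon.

434.5

Apply the shoelace (surveyor's) formula: 2A = Σ (x_i·y_{i+1} − x_{i+1}·y_i), indices taken mod 7.
Cross-terms: -100, -202, -41, -98, -164, -144, -120  ⇒  Σ = -869
Area = |Σ|/2 = 434.5.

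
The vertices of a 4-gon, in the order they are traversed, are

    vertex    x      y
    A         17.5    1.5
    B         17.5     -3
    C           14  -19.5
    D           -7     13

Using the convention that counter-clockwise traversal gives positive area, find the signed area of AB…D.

Σ = (-78.75) + (-299.25) + (45.5) + (-238) = -570.5
Signed area = Σ/2 = -285.25 (negative ⇒ clockwise traversal).

-285.25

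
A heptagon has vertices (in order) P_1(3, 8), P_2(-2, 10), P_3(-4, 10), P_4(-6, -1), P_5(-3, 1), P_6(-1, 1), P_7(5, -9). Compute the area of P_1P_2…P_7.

P_1→P_2: (3)(10) − (-2)(8) = 46
P_2→P_3: (-2)(10) − (-4)(10) = 20
P_3→P_4: (-4)(-1) − (-6)(10) = 64
P_4→P_5: (-6)(1) − (-3)(-1) = -9
P_5→P_6: (-3)(1) − (-1)(1) = -2
P_6→P_7: (-1)(-9) − (5)(1) = 4
P_7→P_1: (5)(8) − (3)(-9) = 67
Σ = 190
Area = |Σ|/2 = 95.

95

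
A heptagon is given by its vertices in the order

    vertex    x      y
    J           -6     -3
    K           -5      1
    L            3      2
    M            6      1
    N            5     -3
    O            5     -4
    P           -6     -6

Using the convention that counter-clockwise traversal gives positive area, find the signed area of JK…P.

-71.5

Apply the surveyor's formula: 2A = Σ (x_i·y_{i+1} − x_{i+1}·y_i), indices taken mod 7.
J→K: (-6)(1) − (-5)(-3) = -21
K→L: (-5)(2) − (3)(1) = -13
L→M: (3)(1) − (6)(2) = -9
M→N: (6)(-3) − (5)(1) = -23
N→O: (5)(-4) − (5)(-3) = -5
O→P: (5)(-6) − (-6)(-4) = -54
P→J: (-6)(-3) − (-6)(-6) = -18
Σ = -143
Signed area = Σ/2 = -71.5 (negative ⇒ clockwise traversal).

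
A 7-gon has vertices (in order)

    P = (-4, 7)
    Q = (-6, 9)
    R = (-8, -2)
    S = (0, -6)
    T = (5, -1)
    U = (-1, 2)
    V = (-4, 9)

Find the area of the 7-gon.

Σ = (6) + (84) + (48) + (30) + (9) + (-1) + (8) = 184
Area = |Σ|/2 = 92.

92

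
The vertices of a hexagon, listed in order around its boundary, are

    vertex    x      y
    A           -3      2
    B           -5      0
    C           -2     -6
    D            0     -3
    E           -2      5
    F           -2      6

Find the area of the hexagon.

Apply the shoelace formula: 2A = Σ (x_i·y_{i+1} − x_{i+1}·y_i), indices taken mod 6.
A→B: (-3)(0) − (-5)(2) = 10
B→C: (-5)(-6) − (-2)(0) = 30
C→D: (-2)(-3) − (0)(-6) = 6
D→E: (0)(5) − (-2)(-3) = -6
E→F: (-2)(6) − (-2)(5) = -2
F→A: (-2)(2) − (-3)(6) = 14
Σ = 52
Area = |Σ|/2 = 26.

26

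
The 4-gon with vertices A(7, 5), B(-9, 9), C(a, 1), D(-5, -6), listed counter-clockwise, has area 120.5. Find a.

Write out the shoelace sum; only the two edges meeting at C involve a:
2·Area = [((-9)·1 − a·9) + (a·(-6) − (-5)·1)] + 125
       = -15·a + 121 = 241
⇒ a = -8.

-8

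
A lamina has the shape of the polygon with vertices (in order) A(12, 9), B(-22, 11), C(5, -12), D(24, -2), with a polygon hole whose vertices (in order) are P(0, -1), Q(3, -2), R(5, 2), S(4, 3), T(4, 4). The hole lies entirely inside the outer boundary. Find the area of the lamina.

Outer boundary:
Σ = (330) + (209) + (278) + (240) = 1057
Area = |Σ|/2 = 528.5.
Hole:
Apply the shoelace (surveyor's) formula: 2A = Σ (x_i·y_{i+1} − x_{i+1}·y_i), indices taken mod 5.
Cross-terms: 3, 16, 7, 4, -4  ⇒  Σ = 26
Area = |Σ|/2 = 13.
Net area = 528.5 − 13 = 515.5.

515.5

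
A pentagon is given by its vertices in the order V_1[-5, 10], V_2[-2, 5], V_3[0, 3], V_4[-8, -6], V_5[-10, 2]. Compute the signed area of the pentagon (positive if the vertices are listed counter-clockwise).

-76.5

Apply the shoelace formula: 2A = Σ (x_i·y_{i+1} − x_{i+1}·y_i), indices taken mod 5.
Cross-terms: -5, -6, 24, -76, -90  ⇒  Σ = -153
Signed area = Σ/2 = -76.5 (negative ⇒ clockwise traversal).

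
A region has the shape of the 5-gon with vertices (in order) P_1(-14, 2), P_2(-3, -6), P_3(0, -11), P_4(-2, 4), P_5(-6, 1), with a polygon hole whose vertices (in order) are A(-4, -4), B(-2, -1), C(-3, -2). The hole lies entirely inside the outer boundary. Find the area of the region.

Outer boundary:
Σ = (90) + (33) + (-22) + (22) + (2) = 125
Area = |Σ|/2 = 62.5.
Hole:
Apply the surveyor's formula: 2A = Σ (x_i·y_{i+1} − x_{i+1}·y_i), indices taken mod 3.
Cross-terms: -4, 1, 4  ⇒  Σ = 1
Area = |Σ|/2 = 0.5.
Net area = 62.5 − 0.5 = 62.

62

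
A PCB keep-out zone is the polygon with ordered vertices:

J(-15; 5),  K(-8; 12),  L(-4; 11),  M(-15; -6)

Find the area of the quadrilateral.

Σ = (-140) + (-40) + (189) + (-165) = -156
Area = |Σ|/2 = 78.

78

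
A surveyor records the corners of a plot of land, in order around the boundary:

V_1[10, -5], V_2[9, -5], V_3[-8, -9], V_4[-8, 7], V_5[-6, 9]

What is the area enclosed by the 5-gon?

Apply the shoelace formula: 2A = Σ (x_i·y_{i+1} − x_{i+1}·y_i), indices taken mod 5.
V_1→V_2: (10)(-5) − (9)(-5) = -5
V_2→V_3: (9)(-9) − (-8)(-5) = -121
V_3→V_4: (-8)(7) − (-8)(-9) = -128
V_4→V_5: (-8)(9) − (-6)(7) = -30
V_5→V_1: (-6)(-5) − (10)(9) = -60
Σ = -344
Area = |Σ|/2 = 172.

172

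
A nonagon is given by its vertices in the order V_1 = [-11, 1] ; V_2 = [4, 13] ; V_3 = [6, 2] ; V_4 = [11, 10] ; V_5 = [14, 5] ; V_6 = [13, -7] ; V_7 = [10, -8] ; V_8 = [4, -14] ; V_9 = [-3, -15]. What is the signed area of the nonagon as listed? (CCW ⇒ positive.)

Σ = (-147) + (-70) + (38) + (-85) + (-163) + (-34) + (-108) + (-102) + (-168) = -839
Signed area = Σ/2 = -419.5 (negative ⇒ clockwise traversal).

-419.5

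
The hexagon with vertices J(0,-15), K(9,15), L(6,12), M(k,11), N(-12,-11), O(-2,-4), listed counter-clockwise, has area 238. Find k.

-3

Write out the shoelace sum; only the two edges meeting at M involve k:
2·Area = [(6·11 − k·12) + (k·(-11) − (-12)·11)] + 209
       = -23·k + 407 = 476
⇒ k = -3.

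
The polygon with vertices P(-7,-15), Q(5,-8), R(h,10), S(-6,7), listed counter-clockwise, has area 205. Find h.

Write out the shoelace sum; only the two edges meeting at R involve h:
2·Area = [(5·10 − h·(-8)) + (h·7 − (-6)·10)] + 270
       = 15·h + 380 = 410
⇒ h = 2.

2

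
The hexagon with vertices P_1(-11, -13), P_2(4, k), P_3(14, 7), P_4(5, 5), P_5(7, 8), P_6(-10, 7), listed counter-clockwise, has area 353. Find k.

-10

The doubled signed area Σ (x_i y_{i+1} − x_{i+1} y_i) is linear in k.
With k=0 it equals 456; the coefficient of k is -25 (from the two edges through P_2).
So -25·k + 456 = 2·353 = 706 ⇒ k = -10.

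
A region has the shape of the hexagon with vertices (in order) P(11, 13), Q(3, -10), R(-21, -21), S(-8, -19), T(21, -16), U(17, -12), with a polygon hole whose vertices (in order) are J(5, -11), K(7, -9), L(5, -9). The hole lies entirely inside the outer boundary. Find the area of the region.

Outer boundary:
Apply Gauss's area formula: 2A = Σ (x_i·y_{i+1} − x_{i+1}·y_i), indices taken mod 6.
Σ = (-149) + (-273) + (231) + (527) + (20) + (353) = 709
Area = |Σ|/2 = 354.5.
Hole:
Apply the surveyor's formula: 2A = Σ (x_i·y_{i+1} − x_{i+1}·y_i), indices taken mod 3.
J→K: (5)(-9) − (7)(-11) = 32
K→L: (7)(-9) − (5)(-9) = -18
L→J: (5)(-11) − (5)(-9) = -10
Σ = 4
Area = |Σ|/2 = 2.
Net area = 354.5 − 2 = 352.5.

352.5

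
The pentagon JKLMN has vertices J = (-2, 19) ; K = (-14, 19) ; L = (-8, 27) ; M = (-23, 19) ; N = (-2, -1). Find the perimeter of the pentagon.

88

|JK| = √((-12)² + (0)²) = √144 = 12
|KL| = √((6)² + (8)²) = √100 = 10
|LM| = √((-15)² + (-8)²) = √289 = 17
|MN| = √((21)² + (-20)²) = √841 = 29
|NJ| = √((0)² + (20)²) = √400 = 20
Perimeter = 12 + 10 + 17 + 29 + 20 = 88.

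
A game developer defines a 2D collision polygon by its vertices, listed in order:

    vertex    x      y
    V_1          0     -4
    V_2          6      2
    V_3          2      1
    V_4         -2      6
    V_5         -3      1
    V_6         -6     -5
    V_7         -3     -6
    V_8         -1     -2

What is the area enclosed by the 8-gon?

51

Apply the shoelace (surveyor's) formula: 2A = Σ (x_i·y_{i+1} − x_{i+1}·y_i), indices taken mod 8.
V_1→V_2: (0)(2) − (6)(-4) = 24
V_2→V_3: (6)(1) − (2)(2) = 2
V_3→V_4: (2)(6) − (-2)(1) = 14
V_4→V_5: (-2)(1) − (-3)(6) = 16
V_5→V_6: (-3)(-5) − (-6)(1) = 21
V_6→V_7: (-6)(-6) − (-3)(-5) = 21
V_7→V_8: (-3)(-2) − (-1)(-6) = 0
V_8→V_1: (-1)(-4) − (0)(-2) = 4
Σ = 102
Area = |Σ|/2 = 51.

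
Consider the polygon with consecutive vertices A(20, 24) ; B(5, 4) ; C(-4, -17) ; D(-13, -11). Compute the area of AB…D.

Apply the shoelace formula: 2A = Σ (x_i·y_{i+1} − x_{i+1}·y_i), indices taken mod 4.
A→B: (20)(4) − (5)(24) = -40
B→C: (5)(-17) − (-4)(4) = -69
C→D: (-4)(-11) − (-13)(-17) = -177
D→A: (-13)(24) − (20)(-11) = -92
Σ = -378
Area = |Σ|/2 = 189.

189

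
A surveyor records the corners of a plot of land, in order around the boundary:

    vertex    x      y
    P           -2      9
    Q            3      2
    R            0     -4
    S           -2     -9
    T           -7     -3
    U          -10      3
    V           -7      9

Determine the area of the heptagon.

136.5

Σ = (-31) + (-12) + (-8) + (-57) + (-51) + (-69) + (-45) = -273
Area = |Σ|/2 = 136.5.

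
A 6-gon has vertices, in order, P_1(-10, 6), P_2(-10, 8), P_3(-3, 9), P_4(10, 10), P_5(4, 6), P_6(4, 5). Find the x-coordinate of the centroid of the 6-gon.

-37/58

Apply Gauss's area formula. First the cross-terms c_i = x_i·y_{i+1} − x_{i+1}·y_i:
  -20, -66, -120, 20, -4, 74  ⇒  2A = -116, A = -58.
Then Σ (x_i + x_{i+1})·c_i = 222, so x̄ = 222 / (6·(-58)) = -37/58.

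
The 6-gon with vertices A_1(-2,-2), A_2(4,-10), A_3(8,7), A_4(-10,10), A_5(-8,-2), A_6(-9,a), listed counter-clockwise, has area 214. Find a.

-7

Write out the shoelace sum; only the two edges meeting at A_6 involve a:
2·Area = [((-8)·a − (-9)·(-2)) + ((-9)·(-2) − (-2)·a)] + 386
       = -6·a + 386 = 428
⇒ a = -7.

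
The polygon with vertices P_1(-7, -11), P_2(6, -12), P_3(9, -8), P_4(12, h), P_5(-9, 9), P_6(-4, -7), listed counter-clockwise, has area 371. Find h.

The doubled signed area Σ (x_i y_{i+1} − x_{i+1} y_i) is linear in h.
With h=0 it equals 508; the coefficient of h is 18 (from the two edges through P_4).
So 18·h + 508 = 2·371 = 742 ⇒ h = 13.

13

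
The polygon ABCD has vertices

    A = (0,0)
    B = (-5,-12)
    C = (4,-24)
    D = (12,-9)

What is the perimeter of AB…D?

60

|AB| = √((-5)² + (-12)²) = √169 = 13
|BC| = √((9)² + (-12)²) = √225 = 15
|CD| = √((8)² + (15)²) = √289 = 17
|DA| = √((-12)² + (9)²) = √225 = 15
Perimeter = 13 + 15 + 17 + 15 = 60.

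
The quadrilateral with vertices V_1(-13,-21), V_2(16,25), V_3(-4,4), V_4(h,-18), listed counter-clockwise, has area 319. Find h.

Write out the shoelace sum; only the two edges meeting at V_4 involve h:
2·Area = [((-4)·(-18) − h·4) + (h·(-21) − (-13)·(-18))] + 175
       = -25·h + 13 = 638
⇒ h = -25.

-25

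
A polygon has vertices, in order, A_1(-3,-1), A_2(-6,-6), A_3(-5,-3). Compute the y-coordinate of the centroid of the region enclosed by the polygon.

-10/3

Apply the shoelace (surveyor's) formula. First the cross-terms c_i = x_i·y_{i+1} − x_{i+1}·y_i:
  12, -12, -4  ⇒  2A = -4, A = -2.
Then Σ (y_i + y_{i+1})·c_i = 40, so ȳ = 40 / (6·(-2)) = -10/3.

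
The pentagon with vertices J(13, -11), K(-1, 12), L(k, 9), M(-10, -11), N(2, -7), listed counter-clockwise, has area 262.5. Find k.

-6

The doubled signed area Σ (x_i y_{i+1} − x_{i+1} y_i) is linear in k.
With k=0 it equals 387; the coefficient of k is -23 (from the two edges through L).
So -23·k + 387 = 2·262.5 = 525 ⇒ k = -6.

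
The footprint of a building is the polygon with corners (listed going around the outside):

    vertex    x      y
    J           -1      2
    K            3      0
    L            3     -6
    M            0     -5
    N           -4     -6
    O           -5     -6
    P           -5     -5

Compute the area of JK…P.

Apply the surveyor's formula: 2A = Σ (x_i·y_{i+1} − x_{i+1}·y_i), indices taken mod 7.
Σ = (-6) + (-18) + (-15) + (-20) + (-6) + (-5) + (-15) = -85
Area = |Σ|/2 = 42.5.

42.5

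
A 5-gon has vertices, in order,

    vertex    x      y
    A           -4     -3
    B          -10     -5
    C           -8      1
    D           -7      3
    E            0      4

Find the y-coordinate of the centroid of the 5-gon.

Apply Gauss's area formula. First the cross-terms c_i = x_i·y_{i+1} − x_{i+1}·y_i:
  -10, -50, -17, -28, 16  ⇒  2A = -89, A = -44.5.
Then Σ (y_i + y_{i+1})·c_i = 32, so ȳ = 32 / (6·(-44.5)) = -32/267.

-32/267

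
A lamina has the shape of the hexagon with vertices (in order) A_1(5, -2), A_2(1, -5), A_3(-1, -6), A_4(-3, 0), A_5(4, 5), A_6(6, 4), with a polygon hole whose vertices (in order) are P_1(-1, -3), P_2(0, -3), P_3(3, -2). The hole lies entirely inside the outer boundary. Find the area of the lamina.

56

Outer boundary:
Cross-terms: -23, -11, -18, -15, -14, -32  ⇒  Σ = -113
Area = |Σ|/2 = 56.5.
Hole:
P_1→P_2: (-1)(-3) − (0)(-3) = 3
P_2→P_3: (0)(-2) − (3)(-3) = 9
P_3→P_1: (3)(-3) − (-1)(-2) = -11
Σ = 1
Area = |Σ|/2 = 0.5.
Net area = 56.5 − 0.5 = 56.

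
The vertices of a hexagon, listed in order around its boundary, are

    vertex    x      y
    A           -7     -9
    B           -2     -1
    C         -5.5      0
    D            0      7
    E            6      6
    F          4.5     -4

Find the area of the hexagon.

Apply the shoelace (surveyor's) formula: 2A = Σ (x_i·y_{i+1} − x_{i+1}·y_i), indices taken mod 6.
Cross-terms: -11, -5.5, -38.5, -42, -51, -68.5  ⇒  Σ = -216.5
Area = |Σ|/2 = 108.25.

108.25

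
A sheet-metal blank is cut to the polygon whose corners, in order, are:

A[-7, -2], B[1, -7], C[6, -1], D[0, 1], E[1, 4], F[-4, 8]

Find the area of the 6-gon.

Apply the surveyor's formula: 2A = Σ (x_i·y_{i+1} − x_{i+1}·y_i), indices taken mod 6.
A→B: (-7)(-7) − (1)(-2) = 51
B→C: (1)(-1) − (6)(-7) = 41
C→D: (6)(1) − (0)(-1) = 6
D→E: (0)(4) − (1)(1) = -1
E→F: (1)(8) − (-4)(4) = 24
F→A: (-4)(-2) − (-7)(8) = 64
Σ = 185
Area = |Σ|/2 = 92.5.

92.5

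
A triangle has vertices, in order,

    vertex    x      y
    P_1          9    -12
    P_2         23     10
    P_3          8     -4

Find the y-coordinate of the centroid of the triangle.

Apply the shoelace formula. First the cross-terms c_i = x_i·y_{i+1} − x_{i+1}·y_i:
  366, -172, -60  ⇒  2A = 134, A = 67.
Then Σ (y_i + y_{i+1})·c_i = -804, so ȳ = -804 / (6·67) = -2.

-2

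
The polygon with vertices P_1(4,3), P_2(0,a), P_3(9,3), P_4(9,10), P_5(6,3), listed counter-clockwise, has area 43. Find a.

-10

The doubled signed area Σ (x_i y_{i+1} − x_{i+1} y_i) is linear in a.
With a=0 it equals 36; the coefficient of a is -5 (from the two edges through P_2).
So -5·a + 36 = 2·43 = 86 ⇒ a = -10.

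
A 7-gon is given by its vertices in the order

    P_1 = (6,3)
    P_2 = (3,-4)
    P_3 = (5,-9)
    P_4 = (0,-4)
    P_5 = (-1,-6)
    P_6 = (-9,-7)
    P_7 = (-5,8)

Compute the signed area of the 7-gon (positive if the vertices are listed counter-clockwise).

Apply Gauss's area formula: 2A = Σ (x_i·y_{i+1} − x_{i+1}·y_i), indices taken mod 7.
P_1→P_2: (6)(-4) − (3)(3) = -33
P_2→P_3: (3)(-9) − (5)(-4) = -7
P_3→P_4: (5)(-4) − (0)(-9) = -20
P_4→P_5: (0)(-6) − (-1)(-4) = -4
P_5→P_6: (-1)(-7) − (-9)(-6) = -47
P_6→P_7: (-9)(8) − (-5)(-7) = -107
P_7→P_1: (-5)(3) − (6)(8) = -63
Σ = -281
Signed area = Σ/2 = -140.5 (negative ⇒ clockwise traversal).

-140.5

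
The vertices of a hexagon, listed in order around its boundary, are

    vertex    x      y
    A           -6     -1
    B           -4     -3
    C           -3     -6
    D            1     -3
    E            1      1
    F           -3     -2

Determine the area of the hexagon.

Apply the shoelace formula: 2A = Σ (x_i·y_{i+1} − x_{i+1}·y_i), indices taken mod 6.
Cross-terms: 14, 15, 15, 4, 1, -9  ⇒  Σ = 40
Area = |Σ|/2 = 20.

20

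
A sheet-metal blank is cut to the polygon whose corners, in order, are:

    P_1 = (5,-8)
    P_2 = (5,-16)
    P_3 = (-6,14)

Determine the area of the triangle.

Apply the surveyor's formula: 2A = Σ (x_i·y_{i+1} − x_{i+1}·y_i), indices taken mod 3.
Cross-terms: -40, -26, -22  ⇒  Σ = -88
Area = |Σ|/2 = 44.

44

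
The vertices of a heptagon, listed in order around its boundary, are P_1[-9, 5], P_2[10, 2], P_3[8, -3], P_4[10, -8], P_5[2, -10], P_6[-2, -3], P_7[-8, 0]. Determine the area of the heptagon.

Apply the surveyor's formula: 2A = Σ (x_i·y_{i+1} − x_{i+1}·y_i), indices taken mod 7.
P_1→P_2: (-9)(2) − (10)(5) = -68
P_2→P_3: (10)(-3) − (8)(2) = -46
P_3→P_4: (8)(-8) − (10)(-3) = -34
P_4→P_5: (10)(-10) − (2)(-8) = -84
P_5→P_6: (2)(-3) − (-2)(-10) = -26
P_6→P_7: (-2)(0) − (-8)(-3) = -24
P_7→P_1: (-8)(5) − (-9)(0) = -40
Σ = -322
Area = |Σ|/2 = 161.

161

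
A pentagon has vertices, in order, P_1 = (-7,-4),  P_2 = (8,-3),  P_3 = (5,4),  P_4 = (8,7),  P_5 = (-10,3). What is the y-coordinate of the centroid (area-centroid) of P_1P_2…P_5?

Apply Gauss's area formula. First the cross-terms c_i = x_i·y_{i+1} − x_{i+1}·y_i:
  53, 47, 3, 94, 61  ⇒  2A = 258, A = 129.
Then Σ (y_i + y_{i+1})·c_i = 588, so ȳ = 588 / (6·129) = 98/129.

98/129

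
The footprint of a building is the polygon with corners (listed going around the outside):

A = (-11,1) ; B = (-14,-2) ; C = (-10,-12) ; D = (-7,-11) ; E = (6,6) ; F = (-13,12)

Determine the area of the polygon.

251.5

Apply the surveyor's formula: 2A = Σ (x_i·y_{i+1} − x_{i+1}·y_i), indices taken mod 6.
Cross-terms: 36, 148, 26, 24, 150, 119  ⇒  Σ = 503
Area = |Σ|/2 = 251.5.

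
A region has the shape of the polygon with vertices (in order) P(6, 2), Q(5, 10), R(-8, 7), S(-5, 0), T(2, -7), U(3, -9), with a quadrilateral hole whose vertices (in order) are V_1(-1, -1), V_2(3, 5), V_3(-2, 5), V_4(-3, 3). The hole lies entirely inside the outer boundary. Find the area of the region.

130

Outer boundary:
P→Q: (6)(10) − (5)(2) = 50
Q→R: (5)(7) − (-8)(10) = 115
R→S: (-8)(0) − (-5)(7) = 35
S→T: (-5)(-7) − (2)(0) = 35
T→U: (2)(-9) − (3)(-7) = 3
U→P: (3)(2) − (6)(-9) = 60
Σ = 298
Area = |Σ|/2 = 149.
Hole:
Apply the surveyor's formula: 2A = Σ (x_i·y_{i+1} − x_{i+1}·y_i), indices taken mod 4.
Σ = (-2) + (25) + (9) + (6) = 38
Area = |Σ|/2 = 19.
Net area = 149 − 19 = 130.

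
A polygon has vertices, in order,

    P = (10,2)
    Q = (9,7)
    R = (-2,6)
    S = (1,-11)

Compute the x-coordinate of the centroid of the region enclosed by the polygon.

Apply the shoelace (surveyor's) formula. First the cross-terms c_i = x_i·y_{i+1} − x_{i+1}·y_i:
  52, 68, 16, 112  ⇒  2A = 248, A = 124.
Then Σ (x_i + x_{i+1})·c_i = 2680, so x̄ = 2680 / (6·124) = 335/93.

335/93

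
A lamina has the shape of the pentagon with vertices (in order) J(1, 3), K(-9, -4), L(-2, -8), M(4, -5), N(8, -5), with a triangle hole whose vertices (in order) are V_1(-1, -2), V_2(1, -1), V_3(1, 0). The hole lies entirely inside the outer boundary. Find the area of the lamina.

Outer boundary:
Apply the shoelace (surveyor's) formula: 2A = Σ (x_i·y_{i+1} − x_{i+1}·y_i), indices taken mod 5.
Σ = (23) + (64) + (42) + (20) + (29) = 178
Area = |Σ|/2 = 89.
Hole:
Apply the shoelace formula: 2A = Σ (x_i·y_{i+1} − x_{i+1}·y_i), indices taken mod 3.
V_1→V_2: (-1)(-1) − (1)(-2) = 3
V_2→V_3: (1)(0) − (1)(-1) = 1
V_3→V_1: (1)(-2) − (-1)(0) = -2
Σ = 2
Area = |Σ|/2 = 1.
Net area = 89 − 1 = 88.

88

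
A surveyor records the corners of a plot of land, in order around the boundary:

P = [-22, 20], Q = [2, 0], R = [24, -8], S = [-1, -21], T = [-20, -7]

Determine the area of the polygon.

767.5

Apply the shoelace formula: 2A = Σ (x_i·y_{i+1} − x_{i+1}·y_i), indices taken mod 5.
P→Q: (-22)(0) − (2)(20) = -40
Q→R: (2)(-8) − (24)(0) = -16
R→S: (24)(-21) − (-1)(-8) = -512
S→T: (-1)(-7) − (-20)(-21) = -413
T→P: (-20)(20) − (-22)(-7) = -554
Σ = -1535
Area = |Σ|/2 = 767.5.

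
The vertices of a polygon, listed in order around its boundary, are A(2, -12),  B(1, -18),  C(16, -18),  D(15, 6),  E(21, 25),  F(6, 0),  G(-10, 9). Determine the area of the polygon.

433.5

Apply the shoelace formula: 2A = Σ (x_i·y_{i+1} − x_{i+1}·y_i), indices taken mod 7.
Σ = (-24) + (270) + (366) + (249) + (-150) + (54) + (102) = 867
Area = |Σ|/2 = 433.5.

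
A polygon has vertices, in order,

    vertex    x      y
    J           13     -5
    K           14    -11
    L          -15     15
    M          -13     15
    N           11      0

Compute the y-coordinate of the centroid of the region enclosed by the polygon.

292/139

Apply the shoelace (surveyor's) formula. First the cross-terms c_i = x_i·y_{i+1} − x_{i+1}·y_i:
  -73, 45, -30, -165, -55  ⇒  2A = -278, A = -139.
Then Σ (y_i + y_{i+1})·c_i = -1752, so ȳ = -1752 / (6·(-139)) = 292/139.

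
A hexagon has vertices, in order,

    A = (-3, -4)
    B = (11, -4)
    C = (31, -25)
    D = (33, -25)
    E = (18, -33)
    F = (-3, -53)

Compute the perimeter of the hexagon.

|AB| = √((14)² + (0)²) = √196 = 14
|BC| = √((20)² + (-21)²) = √841 = 29
|CD| = √((2)² + (0)²) = √4 = 2
|DE| = √((-15)² + (-8)²) = √289 = 17
|EF| = √((-21)² + (-20)²) = √841 = 29
|FA| = √((0)² + (49)²) = √2401 = 49
Perimeter = 14 + 29 + 2 + 17 + 29 + 49 = 140.

140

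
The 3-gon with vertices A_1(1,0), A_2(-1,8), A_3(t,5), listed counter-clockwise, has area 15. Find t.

-4

The doubled signed area Σ (x_i y_{i+1} − x_{i+1} y_i) is linear in t.
With t=0 it equals -2; the coefficient of t is -8 (from the two edges through A_3).
So -8·t + -2 = 2·15 = 30 ⇒ t = -4.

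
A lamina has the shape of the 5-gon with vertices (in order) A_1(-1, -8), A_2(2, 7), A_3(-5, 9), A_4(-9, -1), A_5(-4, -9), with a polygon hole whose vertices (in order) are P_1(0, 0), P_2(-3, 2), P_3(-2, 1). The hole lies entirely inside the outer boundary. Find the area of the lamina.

Outer boundary:
Σ = (9) + (53) + (86) + (77) + (23) = 248
Area = |Σ|/2 = 124.
Hole:
Apply the surveyor's formula: 2A = Σ (x_i·y_{i+1} − x_{i+1}·y_i), indices taken mod 3.
Σ = (0) + (1) + (0) = 1
Area = |Σ|/2 = 0.5.
Net area = 124 − 0.5 = 123.5.

123.5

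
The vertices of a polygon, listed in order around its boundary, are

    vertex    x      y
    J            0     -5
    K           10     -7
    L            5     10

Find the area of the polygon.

80

Apply the surveyor's formula: 2A = Σ (x_i·y_{i+1} − x_{i+1}·y_i), indices taken mod 3.
J→K: (0)(-7) − (10)(-5) = 50
K→L: (10)(10) − (5)(-7) = 135
L→J: (5)(-5) − (0)(10) = -25
Σ = 160
Area = |Σ|/2 = 80.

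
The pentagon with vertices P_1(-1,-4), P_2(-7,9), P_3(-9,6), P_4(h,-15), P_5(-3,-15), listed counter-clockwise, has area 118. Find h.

Write out the shoelace sum; only the two edges meeting at P_4 involve h:
2·Area = [((-9)·(-15) − h·6) + (h·(-15) − (-3)·(-15))] + -1
       = -21·h + 89 = 236
⇒ h = -7.

-7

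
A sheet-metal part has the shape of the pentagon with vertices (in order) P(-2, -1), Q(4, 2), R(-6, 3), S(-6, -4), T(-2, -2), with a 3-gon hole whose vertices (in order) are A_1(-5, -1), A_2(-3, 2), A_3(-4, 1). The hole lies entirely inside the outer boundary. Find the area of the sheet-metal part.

33.5

Outer boundary:
Apply the shoelace formula: 2A = Σ (x_i·y_{i+1} − x_{i+1}·y_i), indices taken mod 5.
P→Q: (-2)(2) − (4)(-1) = 0
Q→R: (4)(3) − (-6)(2) = 24
R→S: (-6)(-4) − (-6)(3) = 42
S→T: (-6)(-2) − (-2)(-4) = 4
T→P: (-2)(-1) − (-2)(-2) = -2
Σ = 68
Area = |Σ|/2 = 34.
Hole:
A_1→A_2: (-5)(2) − (-3)(-1) = -13
A_2→A_3: (-3)(1) − (-4)(2) = 5
A_3→A_1: (-4)(-1) − (-5)(1) = 9
Σ = 1
Area = |Σ|/2 = 0.5.
Net area = 34 − 0.5 = 33.5.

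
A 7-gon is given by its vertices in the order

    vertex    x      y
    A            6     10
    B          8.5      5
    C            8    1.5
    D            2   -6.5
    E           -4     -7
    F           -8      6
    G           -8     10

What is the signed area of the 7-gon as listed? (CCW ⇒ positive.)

Apply the shoelace formula: 2A = Σ (x_i·y_{i+1} − x_{i+1}·y_i), indices taken mod 7.
Σ = (-55) + (-27.25) + (-55) + (-40) + (-80) + (-32) + (-140) = -429.25
Signed area = Σ/2 = -214.625 (negative ⇒ clockwise traversal).

-214.625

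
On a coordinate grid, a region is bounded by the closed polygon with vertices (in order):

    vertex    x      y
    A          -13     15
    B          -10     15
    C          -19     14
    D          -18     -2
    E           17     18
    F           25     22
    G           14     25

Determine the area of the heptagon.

Apply the shoelace (surveyor's) formula: 2A = Σ (x_i·y_{i+1} − x_{i+1}·y_i), indices taken mod 7.
Cross-terms: -45, 145, 290, -290, -76, 317, 535  ⇒  Σ = 876
Area = |Σ|/2 = 438.

438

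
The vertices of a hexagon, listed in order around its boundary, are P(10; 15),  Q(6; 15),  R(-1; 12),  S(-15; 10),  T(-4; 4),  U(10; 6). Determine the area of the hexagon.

161.5

Apply the shoelace (surveyor's) formula: 2A = Σ (x_i·y_{i+1} − x_{i+1}·y_i), indices taken mod 6.
Cross-terms: 60, 87, 170, -20, -64, 90  ⇒  Σ = 323
Area = |Σ|/2 = 161.5.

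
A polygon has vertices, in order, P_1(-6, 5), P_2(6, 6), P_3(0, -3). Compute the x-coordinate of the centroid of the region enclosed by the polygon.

Apply the surveyor's formula. First the cross-terms c_i = x_i·y_{i+1} − x_{i+1}·y_i:
  -66, -18, -18  ⇒  2A = -102, A = -51.
Then Σ (x_i + x_{i+1})·c_i = 0, so x̄ = 0 / (6·(-51)) = 0.

0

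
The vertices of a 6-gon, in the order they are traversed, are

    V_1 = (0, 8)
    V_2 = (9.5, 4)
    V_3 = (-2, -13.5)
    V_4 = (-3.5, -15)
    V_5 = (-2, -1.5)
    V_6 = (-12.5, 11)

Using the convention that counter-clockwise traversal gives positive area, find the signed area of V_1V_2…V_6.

-189.5

Apply the surveyor's formula: 2A = Σ (x_i·y_{i+1} − x_{i+1}·y_i), indices taken mod 6.
V_1→V_2: (0)(4) − (9.5)(8) = -76
V_2→V_3: (9.5)(-13.5) − (-2)(4) = -120.25
V_3→V_4: (-2)(-15) − (-3.5)(-13.5) = -17.25
V_4→V_5: (-3.5)(-1.5) − (-2)(-15) = -24.75
V_5→V_6: (-2)(11) − (-12.5)(-1.5) = -40.75
V_6→V_1: (-12.5)(8) − (0)(11) = -100
Σ = -379
Signed area = Σ/2 = -189.5 (negative ⇒ clockwise traversal).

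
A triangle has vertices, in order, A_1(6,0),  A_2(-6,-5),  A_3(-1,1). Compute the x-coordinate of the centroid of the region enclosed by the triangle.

-1/3

Apply the shoelace formula. First the cross-terms c_i = x_i·y_{i+1} − x_{i+1}·y_i:
  -30, -11, -6  ⇒  2A = -47, A = -23.5.
Then Σ (x_i + x_{i+1})·c_i = 47, so x̄ = 47 / (6·(-23.5)) = -1/3.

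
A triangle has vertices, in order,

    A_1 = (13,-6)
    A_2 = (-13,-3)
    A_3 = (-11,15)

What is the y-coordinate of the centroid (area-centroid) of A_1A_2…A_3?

2

Apply the shoelace (surveyor's) formula. First the cross-terms c_i = x_i·y_{i+1} − x_{i+1}·y_i:
  -117, -228, -129  ⇒  2A = -474, A = -237.
Then Σ (y_i + y_{i+1})·c_i = -2844, so ȳ = -2844 / (6·(-237)) = 2.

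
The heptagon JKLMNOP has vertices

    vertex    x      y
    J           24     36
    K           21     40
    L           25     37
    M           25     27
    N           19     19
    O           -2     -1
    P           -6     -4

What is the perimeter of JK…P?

114

|JK| = √((-3)² + (4)²) = √25 = 5
|KL| = √((4)² + (-3)²) = √25 = 5
|LM| = √((0)² + (-10)²) = √100 = 10
|MN| = √((-6)² + (-8)²) = √100 = 10
|NO| = √((-21)² + (-20)²) = √841 = 29
|OP| = √((-4)² + (-3)²) = √25 = 5
|PJ| = √((30)² + (40)²) = √2500 = 50
Perimeter = 5 + 5 + 10 + 10 + 29 + 5 + 50 = 114.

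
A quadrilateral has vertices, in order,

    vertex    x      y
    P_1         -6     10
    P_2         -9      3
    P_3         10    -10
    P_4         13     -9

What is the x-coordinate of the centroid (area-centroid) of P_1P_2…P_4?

Apply the surveyor's formula. First the cross-terms c_i = x_i·y_{i+1} − x_{i+1}·y_i:
  72, 60, 40, 76  ⇒  2A = 248, A = 124.
Then Σ (x_i + x_{i+1})·c_i = 432, so x̄ = 432 / (6·124) = 18/31.

18/31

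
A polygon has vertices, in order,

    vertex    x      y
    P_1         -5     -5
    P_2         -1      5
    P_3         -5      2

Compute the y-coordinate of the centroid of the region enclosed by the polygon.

Apply Gauss's area formula. First the cross-terms c_i = x_i·y_{i+1} − x_{i+1}·y_i:
  -30, 23, 35  ⇒  2A = 28, A = 14.
Then Σ (y_i + y_{i+1})·c_i = 56, so ȳ = 56 / (6·14) = 2/3.

2/3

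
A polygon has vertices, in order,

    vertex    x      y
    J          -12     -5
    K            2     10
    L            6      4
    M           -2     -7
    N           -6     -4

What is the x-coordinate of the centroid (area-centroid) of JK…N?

Apply Gauss's area formula. First the cross-terms c_i = x_i·y_{i+1} − x_{i+1}·y_i:
  -110, -52, -34, -34, -18  ⇒  2A = -248, A = -124.
Then Σ (x_i + x_{i+1})·c_i = 1144, so x̄ = 1144 / (6·(-124)) = -143/93.

-143/93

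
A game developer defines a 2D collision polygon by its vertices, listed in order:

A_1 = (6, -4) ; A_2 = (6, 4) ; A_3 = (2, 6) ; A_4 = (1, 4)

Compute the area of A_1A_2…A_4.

25

Apply the shoelace (surveyor's) formula: 2A = Σ (x_i·y_{i+1} − x_{i+1}·y_i), indices taken mod 4.
Cross-terms: 48, 28, 2, -28  ⇒  Σ = 50
Area = |Σ|/2 = 25.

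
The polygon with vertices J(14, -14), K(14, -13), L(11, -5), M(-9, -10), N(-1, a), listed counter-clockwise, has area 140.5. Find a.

-15

Write out the shoelace sum; only the two edges meeting at N involve a:
2·Area = [((-9)·a − (-1)·(-10)) + ((-1)·(-14) − 14·a)] + -68
       = -23·a + -64 = 281
⇒ a = -15.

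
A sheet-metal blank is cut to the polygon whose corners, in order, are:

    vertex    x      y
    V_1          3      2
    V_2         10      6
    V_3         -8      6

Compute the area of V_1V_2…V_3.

36

Σ = (-2) + (108) + (-34) = 72
Area = |Σ|/2 = 36.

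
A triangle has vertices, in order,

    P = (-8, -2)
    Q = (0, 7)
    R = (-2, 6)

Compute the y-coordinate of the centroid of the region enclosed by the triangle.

Apply the surveyor's formula. First the cross-terms c_i = x_i·y_{i+1} − x_{i+1}·y_i:
  -56, 14, 52  ⇒  2A = 10, A = 5.
Then Σ (y_i + y_{i+1})·c_i = 110, so ȳ = 110 / (6·5) = 11/3.

11/3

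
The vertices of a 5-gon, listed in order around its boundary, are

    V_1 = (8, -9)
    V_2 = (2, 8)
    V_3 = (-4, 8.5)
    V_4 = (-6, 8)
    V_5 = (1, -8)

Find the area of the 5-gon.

122.5

Apply the surveyor's formula: 2A = Σ (x_i·y_{i+1} − x_{i+1}·y_i), indices taken mod 5.
Σ = (82) + (49) + (19) + (40) + (55) = 245
Area = |Σ|/2 = 122.5.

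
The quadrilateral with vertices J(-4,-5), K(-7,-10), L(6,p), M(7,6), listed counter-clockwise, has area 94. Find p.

Write out the shoelace sum; only the two edges meeting at L involve p:
2·Area = [((-7)·p − 6·(-10)) + (6·6 − 7·p)] + -6
       = -14·p + 90 = 188
⇒ p = -7.

-7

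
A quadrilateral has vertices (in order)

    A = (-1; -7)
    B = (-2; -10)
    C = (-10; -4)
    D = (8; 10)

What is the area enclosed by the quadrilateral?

Cross-terms: -4, -92, -68, -46  ⇒  Σ = -210
Area = |Σ|/2 = 105.

105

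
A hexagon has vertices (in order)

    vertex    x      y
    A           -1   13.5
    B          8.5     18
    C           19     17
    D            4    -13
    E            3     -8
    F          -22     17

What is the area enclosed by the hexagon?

521.625

A→B: (-1)(18) − (8.5)(13.5) = -132.75
B→C: (8.5)(17) − (19)(18) = -197.5
C→D: (19)(-13) − (4)(17) = -315
D→E: (4)(-8) − (3)(-13) = 7
E→F: (3)(17) − (-22)(-8) = -125
F→A: (-22)(13.5) − (-1)(17) = -280
Σ = -1043.25
Area = |Σ|/2 = 521.625.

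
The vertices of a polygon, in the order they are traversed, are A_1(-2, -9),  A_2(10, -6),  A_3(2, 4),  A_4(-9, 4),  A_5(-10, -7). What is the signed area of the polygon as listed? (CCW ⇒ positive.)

Apply the surveyor's formula: 2A = Σ (x_i·y_{i+1} − x_{i+1}·y_i), indices taken mod 5.
Σ = (102) + (52) + (44) + (103) + (76) = 377
Signed area = Σ/2 = 188.5 (positive ⇒ counter-clockwise traversal).

188.5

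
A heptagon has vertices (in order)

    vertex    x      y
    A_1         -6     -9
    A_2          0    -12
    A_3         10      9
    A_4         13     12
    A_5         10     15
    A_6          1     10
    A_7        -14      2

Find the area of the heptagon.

317.5

Cross-terms: 72, 120, 3, 75, 85, 142, 138  ⇒  Σ = 635
Area = |Σ|/2 = 317.5.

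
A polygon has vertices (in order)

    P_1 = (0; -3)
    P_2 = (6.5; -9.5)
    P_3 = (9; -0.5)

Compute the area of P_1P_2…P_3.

37.375

Apply the shoelace (surveyor's) formula: 2A = Σ (x_i·y_{i+1} − x_{i+1}·y_i), indices taken mod 3.
P_1→P_2: (0)(-9.5) − (6.5)(-3) = 19.5
P_2→P_3: (6.5)(-0.5) − (9)(-9.5) = 82.25
P_3→P_1: (9)(-3) − (0)(-0.5) = -27
Σ = 74.75
Area = |Σ|/2 = 37.375.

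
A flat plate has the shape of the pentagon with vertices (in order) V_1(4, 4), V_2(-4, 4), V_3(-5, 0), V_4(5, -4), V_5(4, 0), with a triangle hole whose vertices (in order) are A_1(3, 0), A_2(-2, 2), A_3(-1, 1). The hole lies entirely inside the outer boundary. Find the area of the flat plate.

Outer boundary:
Apply the surveyor's formula: 2A = Σ (x_i·y_{i+1} − x_{i+1}·y_i), indices taken mod 5.
Cross-terms: 32, 20, 20, 16, 16  ⇒  Σ = 104
Area = |Σ|/2 = 52.
Hole:
Apply Gauss's area formula: 2A = Σ (x_i·y_{i+1} − x_{i+1}·y_i), indices taken mod 3.
Cross-terms: 6, 0, -3  ⇒  Σ = 3
Area = |Σ|/2 = 1.5.
Net area = 52 − 1.5 = 50.5.

50.5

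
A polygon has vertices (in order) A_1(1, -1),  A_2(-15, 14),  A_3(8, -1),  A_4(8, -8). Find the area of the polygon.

77

Apply the shoelace (surveyor's) formula: 2A = Σ (x_i·y_{i+1} − x_{i+1}·y_i), indices taken mod 4.
Cross-terms: -1, -97, -56, 0  ⇒  Σ = -154
Area = |Σ|/2 = 77.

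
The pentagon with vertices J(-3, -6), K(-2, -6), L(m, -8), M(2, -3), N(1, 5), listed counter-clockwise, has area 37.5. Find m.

5

The doubled signed area Σ (x_i y_{i+1} − x_{i+1} y_i) is linear in m.
With m=0 it equals 60; the coefficient of m is 3 (from the two edges through L).
So 3·m + 60 = 2·37.5 = 75 ⇒ m = 5.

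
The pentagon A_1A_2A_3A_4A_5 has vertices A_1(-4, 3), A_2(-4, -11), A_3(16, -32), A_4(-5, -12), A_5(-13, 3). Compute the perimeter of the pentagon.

98

|A_1A_2| = √((0)² + (-14)²) = √196 = 14
|A_2A_3| = √((20)² + (-21)²) = √841 = 29
|A_3A_4| = √((-21)² + (20)²) = √841 = 29
|A_4A_5| = √((-8)² + (15)²) = √289 = 17
|A_5A_1| = √((9)² + (0)²) = √81 = 9
Perimeter = 14 + 29 + 29 + 17 + 9 = 98.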